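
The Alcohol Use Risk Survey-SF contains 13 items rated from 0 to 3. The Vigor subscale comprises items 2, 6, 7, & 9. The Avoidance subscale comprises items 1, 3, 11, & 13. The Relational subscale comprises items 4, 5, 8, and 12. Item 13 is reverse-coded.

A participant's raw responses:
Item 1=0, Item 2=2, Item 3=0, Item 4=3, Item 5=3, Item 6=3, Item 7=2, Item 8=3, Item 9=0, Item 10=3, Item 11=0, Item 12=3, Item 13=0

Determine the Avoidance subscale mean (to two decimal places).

0.75

Avoidance items: 1, 3, 11, 13.
Of these, item 13 is reverse-coded; on a 0–3 scale, reversed = 3 − raw.
  item 1: 0
  item 3: 0
  item 11: 0
  item 13: 3 − 0 = 3
Sum = 0 + 0 + 0 + 3 = 3
Mean = 3 / 4 = 0.75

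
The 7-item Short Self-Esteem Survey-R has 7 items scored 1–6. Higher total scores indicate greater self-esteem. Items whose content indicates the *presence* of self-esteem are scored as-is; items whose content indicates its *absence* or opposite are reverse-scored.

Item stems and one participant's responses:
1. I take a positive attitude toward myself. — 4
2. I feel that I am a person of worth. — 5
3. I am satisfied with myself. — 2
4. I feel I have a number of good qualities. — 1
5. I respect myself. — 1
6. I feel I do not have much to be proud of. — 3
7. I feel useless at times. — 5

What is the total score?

19

Items 6, 7 describe the absence/opposite of self-esteem → reverse-score.
reverse-coded value = 7 − response.
  item 1: 4
  item 2: 5
  item 3: 2
  item 4: 1
  item 5: 1
  item 6: 7 − 3 = 4
  item 7: 7 − 5 = 2
Total = 4 + 5 + 2 + 1 + 1 + 4 + 2 = 19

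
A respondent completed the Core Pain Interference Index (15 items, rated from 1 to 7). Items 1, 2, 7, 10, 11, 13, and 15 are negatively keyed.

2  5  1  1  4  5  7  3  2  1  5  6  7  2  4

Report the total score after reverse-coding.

Reversing items 1, 2, 7, 10, 11, 13, & 15 with 8 − raw:
Total = (8−2) + (8−5) + 1 + 1 + 4 + 5 + (8−7) + 3 + 2 + (8−1) + (8−5) + 6 + (8−7) + 2 + (8−4)
      = 6 + 3 + 1 + 1 + 4 + 5 + 1 + 3 + 2 + 7 + 3 + 6 + 1 + 2 + 4 = 49

49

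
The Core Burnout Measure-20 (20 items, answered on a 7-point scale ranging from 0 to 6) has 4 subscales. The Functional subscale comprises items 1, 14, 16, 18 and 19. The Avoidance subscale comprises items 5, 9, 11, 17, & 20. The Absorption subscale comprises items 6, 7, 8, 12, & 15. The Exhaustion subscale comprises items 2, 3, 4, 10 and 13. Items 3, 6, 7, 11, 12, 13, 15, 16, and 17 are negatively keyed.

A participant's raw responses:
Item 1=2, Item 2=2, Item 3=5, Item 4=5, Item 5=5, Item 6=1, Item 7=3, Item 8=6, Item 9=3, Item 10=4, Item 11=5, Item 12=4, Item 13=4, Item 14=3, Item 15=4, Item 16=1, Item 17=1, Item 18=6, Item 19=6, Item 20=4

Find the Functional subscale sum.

Functional items: 1, 14, 16, 18, 19.
Of these, item 16 is negatively keyed; reverse-coded value = 6 − response.
  item 1: 2
  item 14: 3
  item 16: 6 − 1 = 5
  item 18: 6
  item 19: 6
Sum = 2 + 3 + 5 + 6 + 6 = 22

22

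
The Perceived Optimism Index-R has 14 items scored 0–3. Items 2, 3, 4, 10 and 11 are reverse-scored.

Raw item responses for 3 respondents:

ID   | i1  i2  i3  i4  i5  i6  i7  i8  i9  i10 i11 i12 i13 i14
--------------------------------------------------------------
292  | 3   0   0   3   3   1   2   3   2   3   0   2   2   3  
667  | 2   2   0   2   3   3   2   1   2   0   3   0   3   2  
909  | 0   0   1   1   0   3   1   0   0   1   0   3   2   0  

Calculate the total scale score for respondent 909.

21

Respondent 909 raw: 0, 0, 1, 1, 0, 3, 1, 0, 0, 1, 0, 3, 2, 0.
Reverse-coded (reverse-coded value = 3 − response):
  item 1: 0
  item 2: 3 − 0 = 3
  item 3: 3 − 1 = 2
  item 4: 3 − 1 = 2
  item 5: 0
  item 6: 3
  item 7: 1
  item 8: 0
  item 9: 0
  item 10: 3 − 1 = 2
  item 11: 3 − 0 = 3
  item 12: 3
  item 13: 2
  item 14: 0
Sum = 0 + 3 + 2 + 2 + 0 + 3 + 1 + 0 + 0 + 2 + 3 + 3 + 2 + 0 = 21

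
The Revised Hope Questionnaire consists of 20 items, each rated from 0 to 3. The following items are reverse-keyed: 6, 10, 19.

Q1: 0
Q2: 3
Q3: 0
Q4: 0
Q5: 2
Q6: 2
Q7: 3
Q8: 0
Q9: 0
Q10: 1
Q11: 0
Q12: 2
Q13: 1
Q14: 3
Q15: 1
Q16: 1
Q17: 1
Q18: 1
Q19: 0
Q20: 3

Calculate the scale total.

Reverse-coded items (reverse-coded value = 3 − response):
  item 6: 3 − 2 = 1
  item 10: 3 − 1 = 2
  item 19: 3 − 0 = 3
After reverse-coding: 0, 3, 0, 0, 2, 1, 3, 0, 0, 2, 0, 2, 1, 3, 1, 1, 1, 1, 3, 3
Total = 0 + 3 + 0 + 0 + 2 + 1 + 3 + 0 + 0 + 2 + 0 + 2 + 1 + 3 + 1 + 1 + 1 + 1 + 3 + 3 = 27

27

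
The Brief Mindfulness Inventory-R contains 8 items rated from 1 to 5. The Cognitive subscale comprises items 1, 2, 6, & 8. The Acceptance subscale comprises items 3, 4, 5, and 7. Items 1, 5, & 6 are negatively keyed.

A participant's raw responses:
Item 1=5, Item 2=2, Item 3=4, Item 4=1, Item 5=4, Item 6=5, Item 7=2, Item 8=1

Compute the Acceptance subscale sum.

Acceptance items: 3, 4, 5, 7.
Of these, item 5 is negatively keyed; reverse-coded value = 6 − response.
  item 3: 4
  item 4: 1
  item 5: 6 − 4 = 2
  item 7: 2
Sum = 4 + 1 + 2 + 2 = 9

9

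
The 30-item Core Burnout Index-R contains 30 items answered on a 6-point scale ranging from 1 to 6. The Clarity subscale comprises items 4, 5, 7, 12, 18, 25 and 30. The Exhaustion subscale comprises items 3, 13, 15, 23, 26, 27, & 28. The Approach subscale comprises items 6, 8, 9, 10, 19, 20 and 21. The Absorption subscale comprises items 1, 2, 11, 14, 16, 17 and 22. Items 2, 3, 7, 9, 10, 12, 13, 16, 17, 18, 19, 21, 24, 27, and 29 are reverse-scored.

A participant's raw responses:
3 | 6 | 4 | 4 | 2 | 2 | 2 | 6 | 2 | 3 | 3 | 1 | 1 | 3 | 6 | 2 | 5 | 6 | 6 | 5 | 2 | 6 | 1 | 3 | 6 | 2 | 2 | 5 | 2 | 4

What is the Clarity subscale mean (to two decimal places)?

4.00

Clarity items: 4, 5, 7, 12, 18, 25, 30.
Of these, items 7, 12, and 18 are reverse-scored; on a 1–6 scale, reversed = 7 − raw.
  item 4: 4
  item 5: 2
  item 7: 7 − 2 = 5
  item 12: 7 − 1 = 6
  item 18: 7 − 6 = 1
  item 25: 6
  item 30: 4
Sum = 4 + 2 + 5 + 6 + 1 + 6 + 4 = 28
Mean = 28 / 7 = 4.00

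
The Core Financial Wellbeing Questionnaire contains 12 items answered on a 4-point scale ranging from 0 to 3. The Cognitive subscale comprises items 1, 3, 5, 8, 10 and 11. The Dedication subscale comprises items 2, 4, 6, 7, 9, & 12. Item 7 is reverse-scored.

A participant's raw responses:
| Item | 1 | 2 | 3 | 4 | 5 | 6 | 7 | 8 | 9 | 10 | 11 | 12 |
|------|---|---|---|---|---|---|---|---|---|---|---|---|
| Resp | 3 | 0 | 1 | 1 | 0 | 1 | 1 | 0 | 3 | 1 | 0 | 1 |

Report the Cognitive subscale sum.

5

Cognitive items: 1, 3, 5, 8, 10, 11.
  item 1: 3
  item 3: 1
  item 5: 0
  item 8: 0
  item 10: 1
  item 11: 0
Sum = 3 + 1 + 0 + 0 + 1 + 0 = 5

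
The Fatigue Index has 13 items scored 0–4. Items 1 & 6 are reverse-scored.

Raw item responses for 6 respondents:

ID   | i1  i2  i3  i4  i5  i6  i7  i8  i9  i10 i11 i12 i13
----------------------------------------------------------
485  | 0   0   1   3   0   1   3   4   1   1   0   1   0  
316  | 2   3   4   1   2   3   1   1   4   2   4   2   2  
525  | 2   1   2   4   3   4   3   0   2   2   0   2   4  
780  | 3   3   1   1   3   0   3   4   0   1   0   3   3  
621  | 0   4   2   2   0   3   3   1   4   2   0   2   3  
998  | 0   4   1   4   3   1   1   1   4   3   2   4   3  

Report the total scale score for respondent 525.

25

Respondent 525 raw: 2, 1, 2, 4, 3, 4, 3, 0, 2, 2, 0, 2, 4.
Reverse-coded (reverse-coded value = 4 − response):
  item 1: 4 − 2 = 2
  item 2: 1
  item 3: 2
  item 4: 4
  item 5: 3
  item 6: 4 − 4 = 0
  item 7: 3
  item 8: 0
  item 9: 2
  item 10: 2
  item 11: 0
  item 12: 2
  item 13: 4
Sum = 2 + 1 + 2 + 4 + 3 + 0 + 3 + 0 + 2 + 2 + 0 + 2 + 4 = 25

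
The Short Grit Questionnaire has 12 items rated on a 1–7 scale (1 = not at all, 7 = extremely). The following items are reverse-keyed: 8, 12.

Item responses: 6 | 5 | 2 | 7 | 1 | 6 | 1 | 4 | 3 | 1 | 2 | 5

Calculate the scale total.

Reversing items 8 & 12 with 8 − raw:
Total = 6 + 5 + 2 + 7 + 1 + 6 + 1 + (8−4) + 3 + 1 + 2 + (8−5)
      = 6 + 5 + 2 + 7 + 1 + 6 + 1 + 4 + 3 + 1 + 2 + 3 = 41

41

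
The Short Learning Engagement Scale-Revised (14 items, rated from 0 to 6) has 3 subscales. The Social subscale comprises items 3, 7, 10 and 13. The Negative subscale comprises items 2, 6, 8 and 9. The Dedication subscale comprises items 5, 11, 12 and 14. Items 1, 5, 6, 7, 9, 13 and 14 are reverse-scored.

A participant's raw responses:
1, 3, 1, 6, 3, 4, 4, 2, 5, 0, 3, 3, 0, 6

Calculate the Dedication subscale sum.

Dedication items: 5, 11, 12, 14.
Of these, items 5 & 14 are reverse-scored; reverse-coded value = 6 − response.
  item 5: 6 − 3 = 3
  item 11: 3
  item 12: 3
  item 14: 6 − 6 = 0
Sum = 3 + 3 + 3 + 0 = 9

9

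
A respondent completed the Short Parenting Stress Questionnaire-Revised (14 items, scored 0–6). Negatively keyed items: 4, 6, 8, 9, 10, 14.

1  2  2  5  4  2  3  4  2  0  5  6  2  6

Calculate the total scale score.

42

Raw sum = 44. Negatively keyed items: 4, 6, 8, 9, 10, 14; their raw sum = 19.
Each reversal replaces raw with 6 − raw, changing the total by 6 − 2·raw per item.
Total = 44 + 6·6 − 2·19 = 44 + 36 − 38 = 42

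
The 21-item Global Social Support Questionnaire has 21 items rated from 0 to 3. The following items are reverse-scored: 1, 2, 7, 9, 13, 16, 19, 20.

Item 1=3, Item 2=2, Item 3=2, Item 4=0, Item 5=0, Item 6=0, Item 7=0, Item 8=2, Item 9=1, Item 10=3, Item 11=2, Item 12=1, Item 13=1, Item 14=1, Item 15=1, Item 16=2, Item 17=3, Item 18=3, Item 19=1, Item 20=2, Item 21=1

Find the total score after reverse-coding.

31

Raw sum = 31. Reverse-scored items: 1, 2, 7, 9, 13, 16, 19, 20; their raw sum = 12.
Each reversal replaces raw with 3 − raw, changing the total by 3 − 2·raw per item.
Total = 31 + 8·3 − 2·12 = 31 + 24 − 24 = 31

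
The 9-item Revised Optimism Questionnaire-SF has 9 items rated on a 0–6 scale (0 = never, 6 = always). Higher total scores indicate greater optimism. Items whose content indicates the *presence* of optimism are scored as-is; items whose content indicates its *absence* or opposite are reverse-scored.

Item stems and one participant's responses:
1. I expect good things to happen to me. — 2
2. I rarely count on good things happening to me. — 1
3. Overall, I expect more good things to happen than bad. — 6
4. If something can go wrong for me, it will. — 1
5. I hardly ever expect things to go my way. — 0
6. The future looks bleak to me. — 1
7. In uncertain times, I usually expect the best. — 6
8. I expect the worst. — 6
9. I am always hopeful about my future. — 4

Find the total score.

39

Items 2, 4, 5, 6, 8 describe the absence/opposite of optimism → reverse-score.
on a 0–6 scale, reversed = 6 − raw.
  item 1: 2
  item 2: 6 − 1 = 5
  item 3: 6
  item 4: 6 − 1 = 5
  item 5: 6 − 0 = 6
  item 6: 6 − 1 = 5
  item 7: 6
  item 8: 6 − 6 = 0
  item 9: 4
Total = 2 + 5 + 6 + 5 + 6 + 5 + 6 + 0 + 4 = 39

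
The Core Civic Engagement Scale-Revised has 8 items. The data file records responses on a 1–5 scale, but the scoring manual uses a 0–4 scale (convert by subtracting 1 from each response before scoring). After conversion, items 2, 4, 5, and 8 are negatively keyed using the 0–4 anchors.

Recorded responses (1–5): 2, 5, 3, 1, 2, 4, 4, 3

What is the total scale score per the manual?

Convert to 0–4: 1, 4, 2, 0, 1, 3, 3, 2
Reverse-coded (on a 0–4 scale, reversed = 4 − raw):
  item 2: 4 − 4 = 0
  item 4: 4 − 0 = 4
  item 5: 4 − 1 = 3
  item 8: 4 − 2 = 2
Scored: 1, 0, 2, 4, 3, 3, 3, 2
Total = 18

18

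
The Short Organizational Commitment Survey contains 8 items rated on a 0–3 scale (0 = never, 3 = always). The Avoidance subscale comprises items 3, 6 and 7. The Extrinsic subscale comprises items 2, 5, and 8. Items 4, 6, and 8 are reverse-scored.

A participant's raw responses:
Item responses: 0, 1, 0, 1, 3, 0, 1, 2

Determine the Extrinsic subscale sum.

Extrinsic items: 2, 5, 8.
Of these, item 8 is reverse-scored; reverse-coded value = 3 − response.
  item 2: 1
  item 5: 3
  item 8: 3 − 2 = 1
Sum = 1 + 3 + 1 = 5

5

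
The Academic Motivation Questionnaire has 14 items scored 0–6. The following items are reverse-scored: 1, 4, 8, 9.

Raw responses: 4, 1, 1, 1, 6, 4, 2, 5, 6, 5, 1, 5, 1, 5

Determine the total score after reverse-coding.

39

Reverse-coded items (reversed = (0+6) − raw = 6 − raw):
  item 1: 6 − 4 = 2
  item 4: 6 − 1 = 5
  item 8: 6 − 5 = 1
  item 9: 6 − 6 = 0
Scored items: 2, 1, 1, 5, 6, 4, 2, 1, 0, 5, 1, 5, 1, 5
Total = 2 + 1 + 1 + 5 + 6 + 4 + 2 + 1 + 0 + 5 + 1 + 5 + 1 + 5 = 39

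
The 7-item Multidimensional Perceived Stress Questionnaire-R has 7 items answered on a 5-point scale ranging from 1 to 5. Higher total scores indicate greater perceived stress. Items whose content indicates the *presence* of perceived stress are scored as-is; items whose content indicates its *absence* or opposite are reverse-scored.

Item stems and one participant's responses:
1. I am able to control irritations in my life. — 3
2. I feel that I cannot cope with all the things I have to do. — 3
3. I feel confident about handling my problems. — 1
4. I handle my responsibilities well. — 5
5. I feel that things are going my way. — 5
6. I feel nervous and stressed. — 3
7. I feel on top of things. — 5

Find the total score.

17

Items 1, 3, 4, 5, 7 describe the absence/opposite of perceived stress → reverse-score.
reverse-coded value = 6 − response.
  item 1: 6 − 3 = 3
  item 2: 3
  item 3: 6 − 1 = 5
  item 4: 6 − 5 = 1
  item 5: 6 − 5 = 1
  item 6: 3
  item 7: 6 − 5 = 1
Total = 3 + 3 + 5 + 1 + 1 + 3 + 1 = 17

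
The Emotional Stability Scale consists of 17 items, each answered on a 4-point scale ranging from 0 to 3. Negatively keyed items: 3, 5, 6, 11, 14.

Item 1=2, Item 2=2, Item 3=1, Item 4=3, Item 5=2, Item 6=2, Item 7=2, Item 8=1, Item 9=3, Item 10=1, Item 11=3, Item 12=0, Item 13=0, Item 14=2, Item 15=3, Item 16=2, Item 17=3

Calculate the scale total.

27

Reversing items 3, 5, 6, 11 and 14 with 3 − raw:
Total = 2 + 2 + (3−1) + 3 + (3−2) + (3−2) + 2 + 1 + 3 + 1 + (3−3) + 0 + 0 + (3−2) + 3 + 2 + 3
      = 2 + 2 + 2 + 3 + 1 + 1 + 2 + 1 + 3 + 1 + 0 + 0 + 0 + 1 + 3 + 2 + 3 = 27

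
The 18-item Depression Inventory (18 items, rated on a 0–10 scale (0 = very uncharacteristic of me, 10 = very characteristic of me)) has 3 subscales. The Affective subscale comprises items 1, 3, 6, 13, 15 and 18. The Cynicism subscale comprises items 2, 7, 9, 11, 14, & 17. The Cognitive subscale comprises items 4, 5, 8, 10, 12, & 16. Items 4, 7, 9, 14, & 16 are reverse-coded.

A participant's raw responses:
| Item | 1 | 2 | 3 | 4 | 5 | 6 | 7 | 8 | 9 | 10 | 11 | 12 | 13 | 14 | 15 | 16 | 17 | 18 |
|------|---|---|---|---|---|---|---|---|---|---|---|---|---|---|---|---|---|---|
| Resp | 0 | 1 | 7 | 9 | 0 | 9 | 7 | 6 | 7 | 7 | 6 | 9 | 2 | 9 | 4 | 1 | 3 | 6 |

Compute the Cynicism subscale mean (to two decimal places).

Cynicism items: 2, 7, 9, 11, 14, 17.
Of these, items 7, 9, and 14 are reverse-coded; on a 0–10 scale, reversed = 10 − raw.
  item 2: 1
  item 7: 10 − 7 = 3
  item 9: 10 − 7 = 3
  item 11: 6
  item 14: 10 − 9 = 1
  item 17: 3
Sum = 1 + 3 + 3 + 6 + 1 + 3 = 17
Mean = 17 / 6 = 2.83

2.83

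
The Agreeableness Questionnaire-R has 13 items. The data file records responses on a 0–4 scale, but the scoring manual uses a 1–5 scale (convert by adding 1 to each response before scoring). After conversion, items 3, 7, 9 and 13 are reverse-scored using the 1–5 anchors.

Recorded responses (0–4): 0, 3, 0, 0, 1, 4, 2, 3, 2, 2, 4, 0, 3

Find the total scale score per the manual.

Convert to 1–5: 1, 4, 1, 1, 2, 5, 3, 4, 3, 3, 5, 1, 4
Reverse-coded (reversed = (1+5) − raw = 6 − raw):
  item 3: 6 − 1 = 5
  item 7: 6 − 3 = 3
  item 9: 6 − 3 = 3
  item 13: 6 − 4 = 2
Scored: 1, 4, 5, 1, 2, 5, 3, 4, 3, 3, 5, 1, 2
Total = 39

39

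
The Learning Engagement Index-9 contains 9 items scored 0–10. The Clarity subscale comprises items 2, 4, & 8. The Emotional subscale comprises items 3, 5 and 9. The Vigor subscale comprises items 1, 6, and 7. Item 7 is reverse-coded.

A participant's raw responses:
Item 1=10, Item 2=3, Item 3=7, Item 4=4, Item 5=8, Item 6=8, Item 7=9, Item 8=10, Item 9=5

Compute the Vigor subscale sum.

19

Vigor items: 1, 6, 7.
Of these, item 7 is reverse-coded; on a 0–10 scale, reversed = 10 − raw.
  item 1: 10
  item 6: 8
  item 7: 10 − 9 = 1
Sum = 10 + 8 + 1 = 19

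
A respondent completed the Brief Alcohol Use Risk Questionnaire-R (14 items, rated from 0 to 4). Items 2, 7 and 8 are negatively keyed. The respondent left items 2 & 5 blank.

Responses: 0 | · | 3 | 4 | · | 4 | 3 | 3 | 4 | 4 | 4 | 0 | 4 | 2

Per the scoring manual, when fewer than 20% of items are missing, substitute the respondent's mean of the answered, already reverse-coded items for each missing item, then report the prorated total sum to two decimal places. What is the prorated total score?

Reverse-coded (reverse-coded value = 4 − response):
  item 7: 4 − 3 = 1
  item 8: 4 − 3 = 1
Completed scored items (12 of 14): 0, 3, 4, 4, 1, 1, 4, 4, 4, 0, 4, 2; sum = 31.
Person mean = 31 / 12 ≈ 2.5833
Prorated total = (31 / 12) × 14 = 36.17 (to 2 dp)

36.17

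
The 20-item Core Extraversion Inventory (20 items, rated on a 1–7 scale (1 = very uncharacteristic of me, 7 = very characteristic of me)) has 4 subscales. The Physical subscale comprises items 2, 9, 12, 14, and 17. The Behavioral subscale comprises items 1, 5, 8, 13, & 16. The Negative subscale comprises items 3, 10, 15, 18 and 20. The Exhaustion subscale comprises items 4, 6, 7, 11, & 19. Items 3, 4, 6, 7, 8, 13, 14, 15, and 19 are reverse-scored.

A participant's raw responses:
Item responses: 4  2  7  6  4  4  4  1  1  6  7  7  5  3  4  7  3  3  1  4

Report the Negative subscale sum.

18

Negative items: 3, 10, 15, 18, 20.
Of these, items 3 & 15 are reverse-scored; on a 1–7 scale, reversed = 8 − raw.
  item 3: 8 − 7 = 1
  item 10: 6
  item 15: 8 − 4 = 4
  item 18: 3
  item 20: 4
Sum = 1 + 6 + 4 + 3 + 4 = 18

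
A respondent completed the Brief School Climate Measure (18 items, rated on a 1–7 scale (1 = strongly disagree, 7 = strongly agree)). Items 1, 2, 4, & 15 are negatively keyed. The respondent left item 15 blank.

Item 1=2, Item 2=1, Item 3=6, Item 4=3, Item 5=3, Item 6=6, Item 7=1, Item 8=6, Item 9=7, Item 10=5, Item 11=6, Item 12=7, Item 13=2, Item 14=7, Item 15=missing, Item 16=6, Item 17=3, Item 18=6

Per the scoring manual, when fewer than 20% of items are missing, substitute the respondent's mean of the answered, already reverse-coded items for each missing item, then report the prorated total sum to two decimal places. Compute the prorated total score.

94.24

Reverse-coded (on a 1–7 scale, reversed = 8 − raw):
  item 1: 8 − 2 = 6
  item 2: 8 − 1 = 7
  item 4: 8 − 3 = 5
Completed scored items (17 of 18): 6, 7, 6, 5, 3, 6, 1, 6, 7, 5, 6, 7, 2, 7, 6, 3, 6; sum = 89.
Person mean = 89 / 17 ≈ 5.2353
Prorated total = (89 / 17) × 18 = 94.24 (to 2 dp)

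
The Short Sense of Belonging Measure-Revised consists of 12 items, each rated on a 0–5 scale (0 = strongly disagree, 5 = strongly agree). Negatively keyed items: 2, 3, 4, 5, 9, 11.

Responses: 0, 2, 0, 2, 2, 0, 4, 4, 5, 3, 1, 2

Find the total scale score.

31

Reversing items 2, 3, 4, 5, 9, & 11 with 5 − raw:
Total = 0 + (5−2) + (5−0) + (5−2) + (5−2) + 0 + 4 + 4 + (5−5) + 3 + (5−1) + 2
      = 0 + 3 + 5 + 3 + 3 + 0 + 4 + 4 + 0 + 3 + 4 + 2 = 31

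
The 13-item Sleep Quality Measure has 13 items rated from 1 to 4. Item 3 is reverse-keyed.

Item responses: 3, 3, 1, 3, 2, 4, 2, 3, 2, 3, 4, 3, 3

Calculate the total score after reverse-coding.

39

Reversing item 3 with 5 − raw:
Total = 3 + 3 + (5−1) + 3 + 2 + 4 + 2 + 3 + 2 + 3 + 4 + 3 + 3
      = 3 + 3 + 4 + 3 + 2 + 4 + 2 + 3 + 2 + 3 + 4 + 3 + 3 = 39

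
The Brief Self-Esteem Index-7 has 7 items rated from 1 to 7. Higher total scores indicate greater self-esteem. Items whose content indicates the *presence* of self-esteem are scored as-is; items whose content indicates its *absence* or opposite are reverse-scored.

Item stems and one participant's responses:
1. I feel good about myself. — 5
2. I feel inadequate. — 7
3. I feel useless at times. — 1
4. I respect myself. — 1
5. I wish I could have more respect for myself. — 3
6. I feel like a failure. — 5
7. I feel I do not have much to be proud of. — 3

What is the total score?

Items 2, 3, 5, 6, 7 describe the absence/opposite of self-esteem → reverse-score.
reversed = (1+7) − raw = 8 − raw.
  item 1: 5
  item 2: 8 − 7 = 1
  item 3: 8 − 1 = 7
  item 4: 1
  item 5: 8 − 3 = 5
  item 6: 8 − 5 = 3
  item 7: 8 − 3 = 5
Total = 5 + 1 + 7 + 1 + 5 + 3 + 5 = 27

27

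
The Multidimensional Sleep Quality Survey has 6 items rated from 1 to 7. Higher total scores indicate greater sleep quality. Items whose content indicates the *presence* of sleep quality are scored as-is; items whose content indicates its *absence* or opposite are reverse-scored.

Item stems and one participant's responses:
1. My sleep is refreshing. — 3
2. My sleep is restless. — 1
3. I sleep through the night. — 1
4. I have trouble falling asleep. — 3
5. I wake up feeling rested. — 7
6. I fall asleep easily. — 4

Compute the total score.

27

Items 2, 4 describe the absence/opposite of sleep quality → reverse-score.
on a 1–7 scale, reversed = 8 − raw.
  item 1: 3
  item 2: 8 − 1 = 7
  item 3: 1
  item 4: 8 − 3 = 5
  item 5: 7
  item 6: 4
Total = 3 + 7 + 1 + 5 + 7 + 4 = 27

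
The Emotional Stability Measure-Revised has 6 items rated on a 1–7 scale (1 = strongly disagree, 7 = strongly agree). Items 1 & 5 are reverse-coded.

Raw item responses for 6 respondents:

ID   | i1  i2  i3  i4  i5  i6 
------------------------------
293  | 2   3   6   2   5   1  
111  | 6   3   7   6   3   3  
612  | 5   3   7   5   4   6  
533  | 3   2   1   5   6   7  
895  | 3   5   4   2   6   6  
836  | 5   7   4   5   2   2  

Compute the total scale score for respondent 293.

Respondent 293 raw: 2, 3, 6, 2, 5, 1.
Reverse-coded (reverse-coded value = 8 − response):
  item 1: 8 − 2 = 6
  item 2: 3
  item 3: 6
  item 4: 2
  item 5: 8 − 5 = 3
  item 6: 1
Sum = 6 + 3 + 6 + 2 + 3 + 1 = 21

21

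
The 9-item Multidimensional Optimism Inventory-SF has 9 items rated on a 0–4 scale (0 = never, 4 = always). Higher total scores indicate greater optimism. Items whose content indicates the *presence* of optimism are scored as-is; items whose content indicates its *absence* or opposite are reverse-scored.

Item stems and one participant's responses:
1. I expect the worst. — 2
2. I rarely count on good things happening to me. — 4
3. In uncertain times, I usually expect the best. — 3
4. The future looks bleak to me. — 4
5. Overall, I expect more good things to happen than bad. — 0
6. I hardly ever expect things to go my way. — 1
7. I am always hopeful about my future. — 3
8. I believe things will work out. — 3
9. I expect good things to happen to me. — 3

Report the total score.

Items 1, 2, 4, 6 describe the absence/opposite of optimism → reverse-score.
reverse-coded value = 4 − response.
  item 1: 4 − 2 = 2
  item 2: 4 − 4 = 0
  item 3: 3
  item 4: 4 − 4 = 0
  item 5: 0
  item 6: 4 − 1 = 3
  item 7: 3
  item 8: 3
  item 9: 3
Total = 2 + 0 + 3 + 0 + 0 + 3 + 3 + 3 + 3 = 17

17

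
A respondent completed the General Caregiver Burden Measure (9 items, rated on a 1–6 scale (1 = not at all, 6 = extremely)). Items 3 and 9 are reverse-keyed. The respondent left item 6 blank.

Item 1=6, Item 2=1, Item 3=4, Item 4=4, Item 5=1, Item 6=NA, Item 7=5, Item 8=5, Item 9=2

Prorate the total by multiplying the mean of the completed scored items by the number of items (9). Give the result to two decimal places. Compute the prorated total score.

Reverse-coded (on a 1–6 scale, reversed = 7 − raw):
  item 3: 7 − 4 = 3
  item 9: 7 − 2 = 5
Completed scored items (8 of 9): 6, 1, 3, 4, 1, 5, 5, 5; sum = 30.
Person mean = 30 / 8 ≈ 3.7500
Prorated total = (30 / 8) × 9 = 33.75 (to 2 dp)

33.75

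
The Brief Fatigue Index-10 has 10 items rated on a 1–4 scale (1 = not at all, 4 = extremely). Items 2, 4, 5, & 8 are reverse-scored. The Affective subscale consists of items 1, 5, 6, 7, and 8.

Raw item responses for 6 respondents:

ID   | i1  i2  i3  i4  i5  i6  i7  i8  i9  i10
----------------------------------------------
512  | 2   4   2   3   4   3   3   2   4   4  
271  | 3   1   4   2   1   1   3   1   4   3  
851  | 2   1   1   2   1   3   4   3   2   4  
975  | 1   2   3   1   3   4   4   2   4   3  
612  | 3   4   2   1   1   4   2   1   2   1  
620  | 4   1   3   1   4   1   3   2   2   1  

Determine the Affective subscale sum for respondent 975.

14

Respondent 975 raw: 1, 2, 3, 1, 3, 4, 4, 2, 4, 3.
Affective items: 1, 5, 6, 7, 8.
Reverse-coded (reversed = (1+4) − raw = 5 − raw):
  item 1: 1
  item 5: 5 − 3 = 2
  item 6: 4
  item 7: 4
  item 8: 5 − 2 = 3
Sum = 1 + 2 + 4 + 4 + 3 = 14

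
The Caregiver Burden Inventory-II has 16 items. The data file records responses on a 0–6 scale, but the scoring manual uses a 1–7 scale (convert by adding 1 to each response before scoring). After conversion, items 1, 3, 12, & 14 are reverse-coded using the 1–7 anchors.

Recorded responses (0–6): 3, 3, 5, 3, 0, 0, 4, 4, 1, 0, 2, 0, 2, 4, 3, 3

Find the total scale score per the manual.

53

Convert to 1–7: 4, 4, 6, 4, 1, 1, 5, 5, 2, 1, 3, 1, 3, 5, 4, 4
Reverse-coded (reversed = (1+7) − raw = 8 − raw):
  item 1: 8 − 4 = 4
  item 3: 8 − 6 = 2
  item 12: 8 − 1 = 7
  item 14: 8 − 5 = 3
Scored: 4, 4, 2, 4, 1, 1, 5, 5, 2, 1, 3, 7, 3, 3, 4, 4
Total = 53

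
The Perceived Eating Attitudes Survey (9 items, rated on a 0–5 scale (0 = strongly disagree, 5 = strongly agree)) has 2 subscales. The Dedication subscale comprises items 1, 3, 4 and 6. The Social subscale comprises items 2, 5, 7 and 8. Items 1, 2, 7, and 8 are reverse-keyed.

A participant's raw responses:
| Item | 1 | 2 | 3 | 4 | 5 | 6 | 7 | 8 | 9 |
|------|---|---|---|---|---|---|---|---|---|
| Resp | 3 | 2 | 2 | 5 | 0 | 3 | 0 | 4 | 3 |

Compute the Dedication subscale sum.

Dedication items: 1, 3, 4, 6.
Of these, item 1 is reverse-keyed; on a 0–5 scale, reversed = 5 − raw.
  item 1: 5 − 3 = 2
  item 3: 2
  item 4: 5
  item 6: 3
Sum = 2 + 2 + 5 + 3 = 12

12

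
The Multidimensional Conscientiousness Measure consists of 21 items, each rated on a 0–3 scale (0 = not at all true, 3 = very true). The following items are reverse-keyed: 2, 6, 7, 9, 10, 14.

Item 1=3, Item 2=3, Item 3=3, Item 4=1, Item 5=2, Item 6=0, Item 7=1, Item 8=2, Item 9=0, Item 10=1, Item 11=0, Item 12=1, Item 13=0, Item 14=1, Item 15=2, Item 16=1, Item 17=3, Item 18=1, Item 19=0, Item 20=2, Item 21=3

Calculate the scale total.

Reverse-coded items (reverse-coded value = 3 − response):
  item 2: 3 − 3 = 0
  item 6: 3 − 0 = 3
  item 7: 3 − 1 = 2
  item 9: 3 − 0 = 3
  item 10: 3 − 1 = 2
  item 14: 3 − 1 = 2
After reverse-coding: 3, 0, 3, 1, 2, 3, 2, 2, 3, 2, 0, 1, 0, 2, 2, 1, 3, 1, 0, 2, 3
Total = 3 + 0 + 3 + 1 + 2 + 3 + 2 + 2 + 3 + 2 + 0 + 1 + 0 + 2 + 2 + 1 + 3 + 1 + 0 + 2 + 3 = 36

36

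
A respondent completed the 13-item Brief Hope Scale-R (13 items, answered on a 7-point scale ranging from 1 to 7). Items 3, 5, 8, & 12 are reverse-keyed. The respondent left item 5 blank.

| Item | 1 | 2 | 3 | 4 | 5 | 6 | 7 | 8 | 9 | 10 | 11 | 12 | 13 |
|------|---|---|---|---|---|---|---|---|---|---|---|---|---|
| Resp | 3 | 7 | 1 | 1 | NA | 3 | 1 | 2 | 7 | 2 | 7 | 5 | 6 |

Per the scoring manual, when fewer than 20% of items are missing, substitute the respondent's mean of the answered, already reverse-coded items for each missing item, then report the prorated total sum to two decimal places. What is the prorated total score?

57.42

Reverse-coded (on a 1–7 scale, reversed = 8 − raw):
  item 3: 8 − 1 = 7
  item 8: 8 − 2 = 6
  item 12: 8 − 5 = 3
Completed scored items (12 of 13): 3, 7, 7, 1, 3, 1, 6, 7, 2, 7, 3, 6; sum = 53.
Person mean = 53 / 12 ≈ 4.4167
Prorated total = (53 / 12) × 13 = 57.42 (to 2 dp)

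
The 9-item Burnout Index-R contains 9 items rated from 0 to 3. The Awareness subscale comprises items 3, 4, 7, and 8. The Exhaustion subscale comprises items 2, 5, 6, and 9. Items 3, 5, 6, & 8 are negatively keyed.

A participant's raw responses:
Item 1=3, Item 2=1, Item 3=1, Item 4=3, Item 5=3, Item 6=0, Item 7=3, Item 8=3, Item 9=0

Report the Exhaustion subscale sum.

Exhaustion items: 2, 5, 6, 9.
Of these, items 5 and 6 are negatively keyed; on a 0–3 scale, reversed = 3 − raw.
  item 2: 1
  item 5: 3 − 3 = 0
  item 6: 3 − 0 = 3
  item 9: 0
Sum = 1 + 0 + 3 + 0 = 4

4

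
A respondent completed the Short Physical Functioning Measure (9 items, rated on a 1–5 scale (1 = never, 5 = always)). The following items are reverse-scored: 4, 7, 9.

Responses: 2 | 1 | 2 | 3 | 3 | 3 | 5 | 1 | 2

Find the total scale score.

20

Reverse-coded items (on a 1–5 scale, reversed = 6 − raw):
  item 4: 6 − 3 = 3
  item 7: 6 − 5 = 1
  item 9: 6 − 2 = 4
After reverse-coding: 2, 1, 2, 3, 3, 3, 1, 1, 4
Total = 2 + 1 + 2 + 3 + 3 + 3 + 1 + 1 + 4 = 20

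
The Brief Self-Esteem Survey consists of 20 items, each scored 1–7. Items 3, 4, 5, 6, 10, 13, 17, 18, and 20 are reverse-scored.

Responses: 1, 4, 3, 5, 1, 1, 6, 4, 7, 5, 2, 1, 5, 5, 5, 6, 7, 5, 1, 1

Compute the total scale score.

81

Apply reverse scoring (reverse-coded value = 8 − response):
  item 3: 8 − 3 = 5
  item 4: 8 − 5 = 3
  item 5: 8 − 1 = 7
  item 6: 8 − 1 = 7
  item 10: 8 − 5 = 3
  item 13: 8 − 5 = 3
  item 17: 8 − 7 = 1
  item 18: 8 − 5 = 3
  item 20: 8 − 1 = 7
After reverse-coding: 1, 4, 5, 3, 7, 7, 6, 4, 7, 3, 2, 1, 3, 5, 5, 6, 1, 3, 1, 7
Total = 1 + 4 + 5 + 3 + 7 + 7 + 6 + 4 + 7 + 3 + 2 + 1 + 3 + 5 + 5 + 6 + 1 + 3 + 1 + 7 = 81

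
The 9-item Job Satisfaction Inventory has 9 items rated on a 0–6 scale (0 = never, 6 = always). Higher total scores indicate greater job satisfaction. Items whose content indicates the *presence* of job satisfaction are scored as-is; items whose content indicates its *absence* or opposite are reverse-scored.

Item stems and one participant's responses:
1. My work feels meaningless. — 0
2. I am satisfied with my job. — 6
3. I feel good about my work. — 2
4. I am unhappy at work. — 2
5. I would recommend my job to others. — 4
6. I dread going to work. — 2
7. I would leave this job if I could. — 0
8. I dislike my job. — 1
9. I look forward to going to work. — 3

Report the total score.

40

Items 1, 4, 6, 7, 8 describe the absence/opposite of job satisfaction → reverse-score.
reversed = (0+6) − raw = 6 − raw.
  item 1: 6 − 0 = 6
  item 2: 6
  item 3: 2
  item 4: 6 − 2 = 4
  item 5: 4
  item 6: 6 − 2 = 4
  item 7: 6 − 0 = 6
  item 8: 6 − 1 = 5
  item 9: 3
Total = 6 + 6 + 2 + 4 + 4 + 4 + 6 + 5 + 3 = 40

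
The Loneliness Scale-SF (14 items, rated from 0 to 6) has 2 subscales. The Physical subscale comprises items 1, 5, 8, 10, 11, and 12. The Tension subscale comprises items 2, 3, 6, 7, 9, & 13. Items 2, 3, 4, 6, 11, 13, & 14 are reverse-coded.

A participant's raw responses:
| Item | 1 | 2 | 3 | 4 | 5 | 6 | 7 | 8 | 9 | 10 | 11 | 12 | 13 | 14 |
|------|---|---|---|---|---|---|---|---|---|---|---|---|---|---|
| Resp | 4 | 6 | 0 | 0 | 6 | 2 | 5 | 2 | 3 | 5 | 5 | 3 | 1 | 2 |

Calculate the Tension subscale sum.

23

Tension items: 2, 3, 6, 7, 9, 13.
Of these, items 2, 3, 6, and 13 are reverse-coded; reverse-coded value = 6 − response.
  item 2: 6 − 6 = 0
  item 3: 6 − 0 = 6
  item 6: 6 − 2 = 4
  item 7: 5
  item 9: 3
  item 13: 6 − 1 = 5
Sum = 0 + 6 + 4 + 5 + 3 + 5 = 23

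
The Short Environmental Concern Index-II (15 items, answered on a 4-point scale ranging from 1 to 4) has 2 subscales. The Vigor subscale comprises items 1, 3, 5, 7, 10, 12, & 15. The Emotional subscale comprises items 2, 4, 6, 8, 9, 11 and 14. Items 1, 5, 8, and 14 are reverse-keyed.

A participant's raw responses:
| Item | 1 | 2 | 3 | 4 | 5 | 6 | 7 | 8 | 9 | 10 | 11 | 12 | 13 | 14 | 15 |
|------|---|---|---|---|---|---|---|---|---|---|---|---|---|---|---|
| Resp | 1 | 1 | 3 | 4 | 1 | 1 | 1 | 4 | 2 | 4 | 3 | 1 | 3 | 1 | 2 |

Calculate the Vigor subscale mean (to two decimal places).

Vigor items: 1, 3, 5, 7, 10, 12, 15.
Of these, items 1 and 5 are reverse-keyed; on a 1–4 scale, reversed = 5 − raw.
  item 1: 5 − 1 = 4
  item 3: 3
  item 5: 5 − 1 = 4
  item 7: 1
  item 10: 4
  item 12: 1
  item 15: 2
Sum = 4 + 3 + 4 + 1 + 4 + 1 + 2 = 19
Mean = 19 / 7 = 2.71

2.71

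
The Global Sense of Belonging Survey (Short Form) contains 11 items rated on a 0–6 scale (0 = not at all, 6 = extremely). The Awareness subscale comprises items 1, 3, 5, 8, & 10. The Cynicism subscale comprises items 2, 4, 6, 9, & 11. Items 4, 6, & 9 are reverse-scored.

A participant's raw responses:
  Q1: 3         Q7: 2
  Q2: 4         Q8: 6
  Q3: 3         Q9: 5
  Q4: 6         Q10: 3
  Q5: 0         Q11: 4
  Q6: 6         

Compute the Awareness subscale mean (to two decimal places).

Awareness items: 1, 3, 5, 8, 10.
  item 1: 3
  item 3: 3
  item 5: 0
  item 8: 6
  item 10: 3
Sum = 3 + 3 + 0 + 6 + 3 = 15
Mean = 15 / 5 = 3.00

3.00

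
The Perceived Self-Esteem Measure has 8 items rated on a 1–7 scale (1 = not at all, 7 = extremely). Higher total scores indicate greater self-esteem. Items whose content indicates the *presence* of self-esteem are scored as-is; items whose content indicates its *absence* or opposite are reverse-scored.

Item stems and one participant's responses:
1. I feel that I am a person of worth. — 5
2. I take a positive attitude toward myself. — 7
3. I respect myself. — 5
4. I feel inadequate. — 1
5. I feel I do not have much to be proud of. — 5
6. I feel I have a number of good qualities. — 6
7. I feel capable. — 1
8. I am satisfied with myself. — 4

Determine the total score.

38

Items 4, 5 describe the absence/opposite of self-esteem → reverse-score.
on a 1–7 scale, reversed = 8 − raw.
  item 1: 5
  item 2: 7
  item 3: 5
  item 4: 8 − 1 = 7
  item 5: 8 − 5 = 3
  item 6: 6
  item 7: 1
  item 8: 4
Total = 5 + 7 + 5 + 7 + 3 + 6 + 1 + 4 = 38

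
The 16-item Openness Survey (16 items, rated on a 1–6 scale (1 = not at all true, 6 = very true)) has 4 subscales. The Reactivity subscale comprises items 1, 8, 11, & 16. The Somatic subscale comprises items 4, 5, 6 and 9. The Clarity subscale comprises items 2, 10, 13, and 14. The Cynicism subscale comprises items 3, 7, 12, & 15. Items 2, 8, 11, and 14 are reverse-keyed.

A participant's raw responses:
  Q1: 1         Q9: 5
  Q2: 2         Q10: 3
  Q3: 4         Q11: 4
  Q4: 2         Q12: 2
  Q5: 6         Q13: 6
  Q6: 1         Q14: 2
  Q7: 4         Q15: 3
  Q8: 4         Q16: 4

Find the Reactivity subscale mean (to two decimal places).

Reactivity items: 1, 8, 11, 16.
Of these, items 8 and 11 are reverse-keyed; reverse-coded value = 7 − response.
  item 1: 1
  item 8: 7 − 4 = 3
  item 11: 7 − 4 = 3
  item 16: 4
Sum = 1 + 3 + 3 + 4 = 11
Mean = 11 / 4 = 2.75

2.75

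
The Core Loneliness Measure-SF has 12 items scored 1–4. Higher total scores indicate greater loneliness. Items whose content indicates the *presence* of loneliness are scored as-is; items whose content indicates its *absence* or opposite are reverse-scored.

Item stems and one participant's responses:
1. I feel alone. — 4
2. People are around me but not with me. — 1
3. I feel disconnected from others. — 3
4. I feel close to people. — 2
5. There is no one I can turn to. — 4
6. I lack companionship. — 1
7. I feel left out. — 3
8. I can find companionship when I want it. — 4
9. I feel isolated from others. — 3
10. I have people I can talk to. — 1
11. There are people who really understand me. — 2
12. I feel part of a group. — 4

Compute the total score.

31

Items 4, 8, 10, 11, 12 describe the absence/opposite of loneliness → reverse-score.
reverse-coded value = 5 − response.
  item 1: 4
  item 2: 1
  item 3: 3
  item 4: 5 − 2 = 3
  item 5: 4
  item 6: 1
  item 7: 3
  item 8: 5 − 4 = 1
  item 9: 3
  item 10: 5 − 1 = 4
  item 11: 5 − 2 = 3
  item 12: 5 − 4 = 1
Total = 4 + 1 + 3 + 3 + 4 + 1 + 3 + 1 + 3 + 4 + 3 + 1 = 31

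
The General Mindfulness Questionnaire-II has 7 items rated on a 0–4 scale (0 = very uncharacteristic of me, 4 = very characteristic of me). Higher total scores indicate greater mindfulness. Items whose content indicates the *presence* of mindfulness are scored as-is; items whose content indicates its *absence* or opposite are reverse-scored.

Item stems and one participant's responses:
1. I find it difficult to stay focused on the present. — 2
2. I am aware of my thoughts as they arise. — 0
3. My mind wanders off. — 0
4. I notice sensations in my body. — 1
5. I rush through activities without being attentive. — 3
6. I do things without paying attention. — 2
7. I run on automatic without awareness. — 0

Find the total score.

Items 1, 3, 5, 6, 7 describe the absence/opposite of mindfulness → reverse-score.
reverse-coded value = 4 − response.
  item 1: 4 − 2 = 2
  item 2: 0
  item 3: 4 − 0 = 4
  item 4: 1
  item 5: 4 − 3 = 1
  item 6: 4 − 2 = 2
  item 7: 4 − 0 = 4
Total = 2 + 0 + 4 + 1 + 1 + 2 + 4 = 14

14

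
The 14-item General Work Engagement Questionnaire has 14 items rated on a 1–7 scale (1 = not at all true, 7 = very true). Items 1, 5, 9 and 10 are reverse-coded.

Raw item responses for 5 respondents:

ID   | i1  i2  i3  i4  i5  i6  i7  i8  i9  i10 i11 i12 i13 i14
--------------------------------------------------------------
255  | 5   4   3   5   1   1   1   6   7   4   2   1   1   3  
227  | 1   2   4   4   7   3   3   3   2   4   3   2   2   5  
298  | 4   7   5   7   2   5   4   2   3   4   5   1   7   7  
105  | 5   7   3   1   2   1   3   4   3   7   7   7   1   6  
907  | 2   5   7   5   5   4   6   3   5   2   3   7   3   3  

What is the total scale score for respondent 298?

Respondent 298 raw: 4, 7, 5, 7, 2, 5, 4, 2, 3, 4, 5, 1, 7, 7.
Reverse-coded (on a 1–7 scale, reversed = 8 − raw):
  item 1: 8 − 4 = 4
  item 2: 7
  item 3: 5
  item 4: 7
  item 5: 8 − 2 = 6
  item 6: 5
  item 7: 4
  item 8: 2
  item 9: 8 − 3 = 5
  item 10: 8 − 4 = 4
  item 11: 5
  item 12: 1
  item 13: 7
  item 14: 7
Sum = 4 + 7 + 5 + 7 + 6 + 5 + 4 + 2 + 5 + 4 + 5 + 1 + 7 + 7 = 69

69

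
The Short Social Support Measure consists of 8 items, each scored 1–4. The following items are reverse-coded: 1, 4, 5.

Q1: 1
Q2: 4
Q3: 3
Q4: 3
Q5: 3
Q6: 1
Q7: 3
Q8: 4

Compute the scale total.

Reverse-coded items (on a 1–4 scale, reversed = 5 − raw):
  item 1: 5 − 1 = 4
  item 4: 5 − 3 = 2
  item 5: 5 − 3 = 2
Scored items: 4, 4, 3, 2, 2, 1, 3, 4
Total = 4 + 4 + 3 + 2 + 2 + 1 + 3 + 4 = 23

23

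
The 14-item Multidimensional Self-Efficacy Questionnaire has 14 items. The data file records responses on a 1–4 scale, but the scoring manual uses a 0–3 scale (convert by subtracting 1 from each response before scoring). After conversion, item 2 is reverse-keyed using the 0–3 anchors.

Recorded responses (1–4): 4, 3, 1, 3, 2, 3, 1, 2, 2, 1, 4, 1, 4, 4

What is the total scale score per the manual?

Convert to 0–3: 3, 2, 0, 2, 1, 2, 0, 1, 1, 0, 3, 0, 3, 3
Reverse-coded (reversed = (0+3) − raw = 3 − raw):
  item 2: 3 − 2 = 1
Scored: 3, 1, 0, 2, 1, 2, 0, 1, 1, 0, 3, 0, 3, 3
Total = 20

20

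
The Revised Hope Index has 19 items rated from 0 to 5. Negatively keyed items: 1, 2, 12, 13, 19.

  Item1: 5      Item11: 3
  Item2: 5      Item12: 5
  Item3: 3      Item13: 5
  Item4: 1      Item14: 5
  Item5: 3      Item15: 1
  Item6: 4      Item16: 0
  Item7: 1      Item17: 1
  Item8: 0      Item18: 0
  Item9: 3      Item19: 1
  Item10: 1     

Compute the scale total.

Raw sum = 47. Negatively keyed items: 1, 2, 12, 13, 19; their raw sum = 21.
Each reversal replaces raw with 5 − raw, changing the total by 5 − 2·raw per item.
Total = 47 + 5·5 − 2·21 = 47 + 25 − 42 = 30

30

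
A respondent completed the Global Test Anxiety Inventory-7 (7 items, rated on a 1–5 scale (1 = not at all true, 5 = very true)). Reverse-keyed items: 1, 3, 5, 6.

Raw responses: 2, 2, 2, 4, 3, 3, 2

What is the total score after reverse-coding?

22

Reverse-coded items (reverse-coded value = 6 − response):
  item 1: 6 − 2 = 4
  item 3: 6 − 2 = 4
  item 5: 6 − 3 = 3
  item 6: 6 − 3 = 3
Scored responses: 4, 2, 4, 4, 3, 3, 2
Total = 4 + 2 + 4 + 4 + 3 + 3 + 2 = 22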